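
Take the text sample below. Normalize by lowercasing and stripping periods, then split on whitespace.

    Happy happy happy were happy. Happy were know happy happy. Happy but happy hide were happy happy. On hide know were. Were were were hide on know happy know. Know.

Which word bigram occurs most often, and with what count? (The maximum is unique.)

"happy happy", 6 times

Bigram frequencies (highest first):
  happy happy: 6
  were were: 3
  happy were: 2
  were happy: 2
  know happy: 2
  were know: 1
  … (13 more, each ≤ 1)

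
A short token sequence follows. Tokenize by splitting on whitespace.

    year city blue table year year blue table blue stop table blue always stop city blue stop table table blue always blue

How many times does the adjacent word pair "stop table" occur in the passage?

Scanning the 21 overlapping bigram windows for "stop table":
  position 10–11: stop table
  position 17–18: stop table

2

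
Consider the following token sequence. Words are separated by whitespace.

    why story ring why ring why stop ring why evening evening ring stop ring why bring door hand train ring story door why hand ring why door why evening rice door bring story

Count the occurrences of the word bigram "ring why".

5

Scanning the 32 overlapping bigram windows for "ring why":
  position 3–4: ring why
  position 5–6: ring why
  position 8–9: ring why
  position 14–15: ring why
  position 25–26: ring why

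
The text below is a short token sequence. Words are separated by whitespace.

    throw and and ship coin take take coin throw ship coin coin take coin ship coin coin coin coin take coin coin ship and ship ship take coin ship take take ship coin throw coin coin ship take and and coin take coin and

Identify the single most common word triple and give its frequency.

Trigram frequencies (highest first):
  coin take coin: 3
  ship coin coin: 2
  coin coin take: 2
  take coin ship: 2
  coin coin coin: 2
  coin coin ship: 2
  … (28 more, each ≤ 2)

"coin take coin", 3 times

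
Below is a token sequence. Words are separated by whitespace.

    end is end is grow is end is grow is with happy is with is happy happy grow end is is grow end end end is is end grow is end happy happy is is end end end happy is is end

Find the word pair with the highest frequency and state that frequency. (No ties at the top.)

Bigram frequencies (highest first):
  is end: 6
  end is: 5
  is is: 4
  end end: 4
  is grow: 3
  grow is: 3
  … (10 more, each ≤ 3)

"is end", 6 times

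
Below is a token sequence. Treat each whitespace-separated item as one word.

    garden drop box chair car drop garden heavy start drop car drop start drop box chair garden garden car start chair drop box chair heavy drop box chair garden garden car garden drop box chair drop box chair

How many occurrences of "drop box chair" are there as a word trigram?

Scanning the 36 overlapping trigram windows for "drop box chair":
  position 2–4: drop box chair
  position 14–16: drop box chair
  position 22–24: drop box chair
  position 26–28: drop box chair
  position 33–35: drop box chair
  position 36–38: drop box chair

6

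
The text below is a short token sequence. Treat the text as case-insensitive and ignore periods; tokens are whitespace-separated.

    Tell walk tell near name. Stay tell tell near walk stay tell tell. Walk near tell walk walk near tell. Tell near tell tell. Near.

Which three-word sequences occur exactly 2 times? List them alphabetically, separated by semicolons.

Trigram counts meeting the condition (exactly 2 times):
  near tell tell: 2
  stay tell tell: 2
  walk near tell: 2

near tell tell; stay tell tell; walk near tell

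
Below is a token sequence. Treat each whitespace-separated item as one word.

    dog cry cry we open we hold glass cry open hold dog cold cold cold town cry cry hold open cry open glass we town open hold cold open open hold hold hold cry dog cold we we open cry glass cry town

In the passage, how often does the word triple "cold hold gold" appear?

0

Scanning the 41 overlapping trigram windows for "cold hold gold":
  (none found)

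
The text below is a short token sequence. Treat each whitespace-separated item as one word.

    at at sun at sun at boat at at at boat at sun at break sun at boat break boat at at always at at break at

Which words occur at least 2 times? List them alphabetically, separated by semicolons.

at; boat; break; sun

Unigram counts meeting the condition (at least 2 times):
  at: 15
  boat: 4
  break: 3
  sun: 4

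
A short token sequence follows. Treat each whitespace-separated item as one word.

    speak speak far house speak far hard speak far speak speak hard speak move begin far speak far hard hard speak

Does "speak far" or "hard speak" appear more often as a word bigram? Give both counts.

"speak far" (4 vs 3)

"speak far": 4 occurrences
"hard speak": 3 occurrences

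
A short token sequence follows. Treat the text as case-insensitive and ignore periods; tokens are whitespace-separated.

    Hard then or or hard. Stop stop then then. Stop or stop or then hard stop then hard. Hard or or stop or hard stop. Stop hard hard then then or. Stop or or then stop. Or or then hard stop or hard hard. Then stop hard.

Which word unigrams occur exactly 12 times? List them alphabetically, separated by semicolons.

hard; stop

Unigram counts meeting the condition (exactly 12 times):
  hard: 12
  stop: 12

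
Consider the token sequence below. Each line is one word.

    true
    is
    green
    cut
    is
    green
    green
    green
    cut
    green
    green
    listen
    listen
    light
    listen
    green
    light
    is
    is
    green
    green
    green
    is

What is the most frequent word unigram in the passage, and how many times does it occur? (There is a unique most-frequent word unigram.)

"green", 10 times

Unigram frequencies (highest first):
  green: 10
  is: 5
  listen: 3
  cut: 2
  light: 2
  true: 1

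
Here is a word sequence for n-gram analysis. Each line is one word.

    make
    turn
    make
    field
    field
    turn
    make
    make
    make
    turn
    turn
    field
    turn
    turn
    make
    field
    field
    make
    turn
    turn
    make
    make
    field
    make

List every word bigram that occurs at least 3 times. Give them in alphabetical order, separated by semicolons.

Bigram counts meeting the condition (at least 3 times):
  make field: 3
  make make: 3
  make turn: 3
  turn make: 4
  turn turn: 3

make field; make make; make turn; turn make; turn turn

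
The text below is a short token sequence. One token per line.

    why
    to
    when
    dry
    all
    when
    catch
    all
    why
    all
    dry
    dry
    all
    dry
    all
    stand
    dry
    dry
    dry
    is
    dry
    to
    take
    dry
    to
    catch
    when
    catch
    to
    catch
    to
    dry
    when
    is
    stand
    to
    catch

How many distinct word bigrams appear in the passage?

26

37 tokens → 36 bigram windows in total.
Repeated bigrams (each contributes count−1 duplicates):
  dry all: 3
  dry dry: 3
  to catch: 3
  all dry: 2
  catch to: 2
  dry to: 2
  when catch: 2
10 duplicate windows → 36 − 10 = 26 distinct.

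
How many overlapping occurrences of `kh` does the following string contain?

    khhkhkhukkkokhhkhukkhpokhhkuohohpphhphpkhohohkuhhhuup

8

Sliding a length-2 window over the 53 characters (52 positions):
  position 1–2: kh
  position 4–5: kh
  position 6–7: kh
  position 13–14: kh
  position 16–17: kh
  position 20–21: kh
  position 24–25: kh
  position 40–41: kh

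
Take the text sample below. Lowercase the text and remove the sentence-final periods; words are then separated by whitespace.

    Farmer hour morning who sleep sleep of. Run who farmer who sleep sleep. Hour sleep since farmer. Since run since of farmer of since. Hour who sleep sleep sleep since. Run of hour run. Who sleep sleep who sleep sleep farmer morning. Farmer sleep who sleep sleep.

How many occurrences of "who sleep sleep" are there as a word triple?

6

Scanning the 45 overlapping trigram windows for "who sleep sleep":
  position 4–6: who sleep sleep
  position 11–13: who sleep sleep
  position 26–28: who sleep sleep
  position 35–37: who sleep sleep
  position 38–40: who sleep sleep
  position 45–47: who sleep sleep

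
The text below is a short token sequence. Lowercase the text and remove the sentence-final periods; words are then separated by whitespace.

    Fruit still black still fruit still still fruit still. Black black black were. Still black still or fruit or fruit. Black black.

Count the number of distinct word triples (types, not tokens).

17

22 tokens → 20 trigram windows in total.
Repeated trigrams (each contributes count−1 duplicates):
  fruit still black: 2
  still black still: 2
  still fruit still: 2
3 duplicate windows → 20 − 3 = 17 distinct.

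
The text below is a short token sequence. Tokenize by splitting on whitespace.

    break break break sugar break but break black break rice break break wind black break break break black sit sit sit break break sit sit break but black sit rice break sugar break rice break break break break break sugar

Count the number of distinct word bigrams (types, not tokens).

17

40 tokens → 39 bigram windows in total.
Repeated bigrams (each contributes count−1 duplicates):
  break break: 10
  break sugar: 3
  rice break: 3
  sit sit: 3
  black break: 2
  black sit: 2
  break black: 2
  break but: 2
  … (3 more repeated)
22 duplicate windows → 39 − 22 = 17 distinct.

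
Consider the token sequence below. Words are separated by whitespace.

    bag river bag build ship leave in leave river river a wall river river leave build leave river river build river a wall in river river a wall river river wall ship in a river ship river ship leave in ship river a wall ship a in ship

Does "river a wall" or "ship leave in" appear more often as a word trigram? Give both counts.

"river a wall" (4 vs 2)

"river a wall": 4 occurrences
"ship leave in": 2 occurrences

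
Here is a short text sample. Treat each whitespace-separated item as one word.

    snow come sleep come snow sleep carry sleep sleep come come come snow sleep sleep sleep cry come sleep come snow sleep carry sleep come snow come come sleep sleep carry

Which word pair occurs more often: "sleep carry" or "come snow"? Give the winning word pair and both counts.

"sleep carry": 3 occurrences
"come snow": 4 occurrences

"come snow" (4 vs 3)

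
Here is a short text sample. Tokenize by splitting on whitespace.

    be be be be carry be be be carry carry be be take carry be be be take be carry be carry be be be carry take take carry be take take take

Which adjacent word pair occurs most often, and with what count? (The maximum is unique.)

"be be", 10 times

Bigram frequencies (highest first):
  be be: 10
  carry be: 6
  be carry: 5
  be take: 3
  take take: 3
  take carry: 2
  … (3 more, each ≤ 1)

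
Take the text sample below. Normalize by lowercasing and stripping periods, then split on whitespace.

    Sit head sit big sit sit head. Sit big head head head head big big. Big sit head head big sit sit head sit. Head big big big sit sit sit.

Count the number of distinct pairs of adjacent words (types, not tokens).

31 tokens → 30 bigram windows in total.
Repeated bigrams (each contributes count−1 duplicates):
  sit head: 5
  big big: 4
  big sit: 4
  head head: 4
  sit sit: 4
  head big: 3
  head sit: 3
  sit big: 2
21 duplicate windows → 30 − 21 = 9 distinct.

9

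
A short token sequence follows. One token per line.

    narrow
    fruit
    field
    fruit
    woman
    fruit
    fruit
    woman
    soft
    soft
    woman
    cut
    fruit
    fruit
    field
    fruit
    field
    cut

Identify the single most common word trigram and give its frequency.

"fruit field fruit", 2 times

Trigram frequencies (highest first):
  fruit field fruit: 2
  narrow fruit field: 1
  field fruit woman: 1
  fruit woman fruit: 1
  woman fruit fruit: 1
  fruit fruit woman: 1
  … (9 more, each ≤ 1)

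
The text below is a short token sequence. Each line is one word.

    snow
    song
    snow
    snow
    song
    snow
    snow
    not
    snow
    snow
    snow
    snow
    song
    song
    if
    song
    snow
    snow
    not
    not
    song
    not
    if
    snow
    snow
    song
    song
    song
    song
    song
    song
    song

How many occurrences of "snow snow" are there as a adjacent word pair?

Scanning the 31 overlapping bigram windows for "snow snow":
  position 3–4: snow snow
  position 6–7: snow snow
  position 9–10: snow snow
  position 10–11: snow snow
  position 11–12: snow snow
  position 17–18: snow snow
  position 24–25: snow snow

7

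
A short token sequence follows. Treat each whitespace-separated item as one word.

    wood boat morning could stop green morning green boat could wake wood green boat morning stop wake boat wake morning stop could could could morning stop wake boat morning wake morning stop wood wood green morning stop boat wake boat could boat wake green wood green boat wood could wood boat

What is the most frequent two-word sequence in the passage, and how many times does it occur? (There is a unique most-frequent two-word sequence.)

"morning stop", 5 times

Bigram frequencies (highest first):
  morning stop: 5
  boat morning: 3
  green boat: 3
  wood green: 3
  wake boat: 3
  boat wake: 3
  … (24 more, each ≤ 2)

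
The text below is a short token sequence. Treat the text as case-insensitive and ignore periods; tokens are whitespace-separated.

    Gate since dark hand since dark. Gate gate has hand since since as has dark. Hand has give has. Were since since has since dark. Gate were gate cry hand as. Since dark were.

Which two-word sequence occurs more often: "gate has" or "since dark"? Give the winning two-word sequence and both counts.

"since dark" (4 vs 1)

"gate has": 1 occurrence
"since dark": 4 occurrences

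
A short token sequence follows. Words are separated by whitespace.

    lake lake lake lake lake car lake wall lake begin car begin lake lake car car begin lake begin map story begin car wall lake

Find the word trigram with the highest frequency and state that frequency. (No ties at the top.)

Trigram frequencies (highest first):
  lake lake lake: 3
  lake lake car: 2
  car begin lake: 2
  lake car lake: 1
  car lake wall: 1
  lake wall lake: 1
  … (13 more, each ≤ 1)

"lake lake lake", 3 times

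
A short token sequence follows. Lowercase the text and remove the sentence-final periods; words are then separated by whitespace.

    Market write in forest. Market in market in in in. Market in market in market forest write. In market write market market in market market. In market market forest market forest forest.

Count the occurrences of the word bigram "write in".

2

Scanning the 31 overlapping bigram windows for "write in":
  position 2–3: write in
  position 17–18: write in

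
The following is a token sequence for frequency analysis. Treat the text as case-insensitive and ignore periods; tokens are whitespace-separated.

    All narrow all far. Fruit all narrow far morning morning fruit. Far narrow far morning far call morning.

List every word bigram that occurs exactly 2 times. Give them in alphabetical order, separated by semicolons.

all narrow; far morning; narrow far

Bigram counts meeting the condition (exactly 2 times):
  all narrow: 2
  far morning: 2
  narrow far: 2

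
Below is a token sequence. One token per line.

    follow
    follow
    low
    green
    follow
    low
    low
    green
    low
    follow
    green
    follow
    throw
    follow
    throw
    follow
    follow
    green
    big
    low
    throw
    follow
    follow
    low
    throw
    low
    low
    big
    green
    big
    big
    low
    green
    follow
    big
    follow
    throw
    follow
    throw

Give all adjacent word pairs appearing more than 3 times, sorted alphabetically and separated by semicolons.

Bigram counts meeting the condition (more than 3 times):
  follow throw: 4
  throw follow: 4

follow throw; throw follow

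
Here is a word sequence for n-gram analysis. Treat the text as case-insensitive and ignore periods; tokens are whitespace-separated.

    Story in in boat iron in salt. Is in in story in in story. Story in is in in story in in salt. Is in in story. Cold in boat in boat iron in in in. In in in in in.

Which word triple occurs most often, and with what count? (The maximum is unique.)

Trigram frequencies (highest first):
  in in in: 6
  in in story: 4
  story in in: 3
  is in in: 3
  in boat iron: 2
  boat iron in: 2
  … (16 more, each ≤ 2)

"in in in", 6 times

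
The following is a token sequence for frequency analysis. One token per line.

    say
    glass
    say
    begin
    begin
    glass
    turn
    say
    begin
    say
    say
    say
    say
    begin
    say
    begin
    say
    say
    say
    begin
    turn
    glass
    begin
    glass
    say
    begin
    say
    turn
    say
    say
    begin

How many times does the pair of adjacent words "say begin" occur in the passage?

7

Scanning the 30 overlapping bigram windows for "say begin":
  position 3–4: say begin
  position 8–9: say begin
  position 13–14: say begin
  position 15–16: say begin
  position 19–20: say begin
  position 25–26: say begin
  position 30–31: say begin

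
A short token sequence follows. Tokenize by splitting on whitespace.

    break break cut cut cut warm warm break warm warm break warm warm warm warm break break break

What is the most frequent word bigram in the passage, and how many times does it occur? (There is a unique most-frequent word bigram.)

Bigram frequencies (highest first):
  warm warm: 5
  break break: 3
  warm break: 3
  cut cut: 2
  break warm: 2
  break cut: 1
  … (1 more, each ≤ 1)

"warm warm", 5 times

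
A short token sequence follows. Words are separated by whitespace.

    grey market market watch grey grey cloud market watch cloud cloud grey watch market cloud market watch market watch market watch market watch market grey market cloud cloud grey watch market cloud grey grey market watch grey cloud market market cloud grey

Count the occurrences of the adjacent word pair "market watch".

7

Scanning the 41 overlapping bigram windows for "market watch":
  position 3–4: market watch
  position 8–9: market watch
  position 16–17: market watch
  position 18–19: market watch
  position 20–21: market watch
  position 22–23: market watch
  position 35–36: market watch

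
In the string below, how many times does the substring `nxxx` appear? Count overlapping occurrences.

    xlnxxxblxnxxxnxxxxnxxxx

4

Sliding a length-4 window over the 23 characters (20 positions):
  position 3–6: nxxx
  position 10–13: nxxx
  position 14–17: nxxx
  position 19–22: nxxx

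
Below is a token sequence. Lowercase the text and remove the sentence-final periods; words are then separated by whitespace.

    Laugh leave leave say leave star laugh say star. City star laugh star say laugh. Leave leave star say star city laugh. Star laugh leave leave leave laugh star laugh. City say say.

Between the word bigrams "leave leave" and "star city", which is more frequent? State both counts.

"leave leave" (4 vs 2)

"leave leave": 4 occurrences
"star city": 2 occurrences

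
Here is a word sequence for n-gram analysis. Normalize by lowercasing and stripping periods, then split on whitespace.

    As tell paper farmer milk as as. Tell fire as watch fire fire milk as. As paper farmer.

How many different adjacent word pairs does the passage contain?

18 tokens → 17 bigram windows in total.
Repeated bigrams (each contributes count−1 duplicates):
  as as: 2
  as tell: 2
  milk as: 2
  paper farmer: 2
4 duplicate windows → 17 − 4 = 13 distinct.

13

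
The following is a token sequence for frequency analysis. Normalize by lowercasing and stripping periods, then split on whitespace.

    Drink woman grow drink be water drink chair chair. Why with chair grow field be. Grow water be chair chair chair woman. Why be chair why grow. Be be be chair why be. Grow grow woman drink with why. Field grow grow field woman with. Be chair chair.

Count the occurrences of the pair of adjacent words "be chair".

Scanning the 47 overlapping bigram windows for "be chair":
  position 18–19: be chair
  position 24–25: be chair
  position 30–31: be chair
  position 46–47: be chair

4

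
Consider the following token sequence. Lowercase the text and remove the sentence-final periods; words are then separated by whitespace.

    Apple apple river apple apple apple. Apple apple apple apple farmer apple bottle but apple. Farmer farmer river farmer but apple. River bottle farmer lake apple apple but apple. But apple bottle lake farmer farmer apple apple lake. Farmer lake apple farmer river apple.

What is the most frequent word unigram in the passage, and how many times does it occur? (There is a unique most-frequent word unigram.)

Unigram frequencies (highest first):
  apple: 20
  farmer: 9
  river: 4
  but: 4
  lake: 4
  bottle: 3

"apple", 20 times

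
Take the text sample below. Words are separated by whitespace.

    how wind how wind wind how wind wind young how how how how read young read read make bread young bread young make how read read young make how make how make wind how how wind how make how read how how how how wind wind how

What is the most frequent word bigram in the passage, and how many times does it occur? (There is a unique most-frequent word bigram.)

"how how", 7 times

Bigram frequencies (highest first):
  how how: 7
  how wind: 5
  wind how: 5
  make how: 4
  wind wind: 3
  how read: 3
  … (13 more, each ≤ 3)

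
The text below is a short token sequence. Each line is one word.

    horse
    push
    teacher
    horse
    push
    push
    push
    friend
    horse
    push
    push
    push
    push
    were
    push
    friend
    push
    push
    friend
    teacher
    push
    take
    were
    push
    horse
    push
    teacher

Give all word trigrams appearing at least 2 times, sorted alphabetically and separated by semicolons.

horse push push; horse push teacher; push push friend; push push push

Trigram counts meeting the condition (at least 2 times):
  horse push push: 2
  horse push teacher: 2
  push push friend: 2
  push push push: 3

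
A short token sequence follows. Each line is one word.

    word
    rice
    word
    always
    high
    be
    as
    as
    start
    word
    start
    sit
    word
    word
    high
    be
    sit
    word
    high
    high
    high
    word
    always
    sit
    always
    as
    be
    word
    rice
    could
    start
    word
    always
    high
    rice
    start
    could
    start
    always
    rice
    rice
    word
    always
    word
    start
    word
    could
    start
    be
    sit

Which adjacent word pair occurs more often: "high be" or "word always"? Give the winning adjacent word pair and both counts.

"word always" (4 vs 2)

"high be": 2 occurrences
"word always": 4 occurrences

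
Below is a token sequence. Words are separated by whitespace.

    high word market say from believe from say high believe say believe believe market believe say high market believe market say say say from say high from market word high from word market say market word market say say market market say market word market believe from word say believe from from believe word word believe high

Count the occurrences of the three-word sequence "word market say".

Scanning the 55 overlapping trigram windows for "word market say":
  position 2–4: word market say
  position 32–34: word market say
  position 36–38: word market say

3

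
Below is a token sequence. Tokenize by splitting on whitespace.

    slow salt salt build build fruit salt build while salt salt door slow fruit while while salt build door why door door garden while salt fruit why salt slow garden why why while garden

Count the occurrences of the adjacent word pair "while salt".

Scanning the 33 overlapping bigram windows for "while salt":
  position 9–10: while salt
  position 16–17: while salt
  position 24–25: while salt

3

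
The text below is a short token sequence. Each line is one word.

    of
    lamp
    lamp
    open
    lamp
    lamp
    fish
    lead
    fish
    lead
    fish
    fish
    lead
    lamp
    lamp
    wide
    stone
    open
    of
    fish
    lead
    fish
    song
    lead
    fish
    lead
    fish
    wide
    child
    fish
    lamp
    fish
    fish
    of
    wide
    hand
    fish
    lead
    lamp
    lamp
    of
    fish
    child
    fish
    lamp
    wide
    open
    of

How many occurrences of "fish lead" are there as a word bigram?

Scanning the 47 overlapping bigram windows for "fish lead":
  position 7–8: fish lead
  position 9–10: fish lead
  position 12–13: fish lead
  position 20–21: fish lead
  position 25–26: fish lead
  position 37–38: fish lead

6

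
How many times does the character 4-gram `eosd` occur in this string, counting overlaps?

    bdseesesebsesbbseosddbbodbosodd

1

Sliding a length-4 window over the 31 characters (28 positions):
  position 17–20: eosd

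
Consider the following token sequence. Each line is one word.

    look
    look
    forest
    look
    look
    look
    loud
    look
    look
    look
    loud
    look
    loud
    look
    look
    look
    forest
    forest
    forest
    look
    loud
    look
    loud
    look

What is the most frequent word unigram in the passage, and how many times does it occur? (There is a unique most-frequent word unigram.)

"look", 15 times

Unigram frequencies (highest first):
  look: 15
  loud: 5
  forest: 4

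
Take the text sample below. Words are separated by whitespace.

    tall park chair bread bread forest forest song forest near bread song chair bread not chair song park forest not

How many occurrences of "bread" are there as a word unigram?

4

Scanning the 20 tokens for "bread":
  position 4: bread
  position 5: bread
  position 11: bread
  position 14: bread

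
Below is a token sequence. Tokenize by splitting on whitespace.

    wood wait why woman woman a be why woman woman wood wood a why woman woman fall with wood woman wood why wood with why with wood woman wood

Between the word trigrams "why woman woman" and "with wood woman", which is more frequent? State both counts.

"why woman woman": 3 occurrences
"with wood woman": 2 occurrences

"why woman woman" (3 vs 2)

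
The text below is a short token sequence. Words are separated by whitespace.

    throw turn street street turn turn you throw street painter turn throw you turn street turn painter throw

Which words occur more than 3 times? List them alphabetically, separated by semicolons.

Unigram counts meeting the condition (more than 3 times):
  street: 4
  throw: 4
  turn: 6

street; throw; turn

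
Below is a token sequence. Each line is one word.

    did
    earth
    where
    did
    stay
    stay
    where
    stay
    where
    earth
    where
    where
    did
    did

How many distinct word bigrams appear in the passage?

10

14 tokens → 13 bigram windows in total.
Repeated bigrams (each contributes count−1 duplicates):
  earth where: 2
  stay where: 2
  where did: 2
3 duplicate windows → 13 − 3 = 10 distinct.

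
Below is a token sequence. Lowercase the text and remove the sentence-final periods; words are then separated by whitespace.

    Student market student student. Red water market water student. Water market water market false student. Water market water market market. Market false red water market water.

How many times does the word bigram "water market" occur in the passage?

6

Scanning the 25 overlapping bigram windows for "water market":
  position 6–7: water market
  position 10–11: water market
  position 12–13: water market
  position 16–17: water market
  position 18–19: water market
  position 24–25: water market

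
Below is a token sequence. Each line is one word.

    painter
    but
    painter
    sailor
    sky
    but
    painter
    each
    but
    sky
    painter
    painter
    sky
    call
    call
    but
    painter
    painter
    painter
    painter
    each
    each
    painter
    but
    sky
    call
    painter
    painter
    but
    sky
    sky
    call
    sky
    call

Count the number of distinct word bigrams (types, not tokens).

34 tokens → 33 bigram windows in total.
Repeated bigrams (each contributes count−1 duplicates):
  painter painter: 5
  sky call: 4
  but painter: 3
  but sky: 3
  painter but: 3
  painter each: 2
14 duplicate windows → 33 − 14 = 19 distinct.

19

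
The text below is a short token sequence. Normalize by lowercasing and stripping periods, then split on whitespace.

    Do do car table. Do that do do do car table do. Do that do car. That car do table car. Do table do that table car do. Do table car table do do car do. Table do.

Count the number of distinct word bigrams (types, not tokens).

38 tokens → 37 bigram windows in total.
Repeated bigrams (each contributes count−1 duplicates):
  do do: 6
  table do: 5
  car do: 4
  do car: 4
  do table: 4
  car table: 3
  do that: 3
  table car: 3
  … (1 more repeated)
25 duplicate windows → 37 − 25 = 12 distinct.

12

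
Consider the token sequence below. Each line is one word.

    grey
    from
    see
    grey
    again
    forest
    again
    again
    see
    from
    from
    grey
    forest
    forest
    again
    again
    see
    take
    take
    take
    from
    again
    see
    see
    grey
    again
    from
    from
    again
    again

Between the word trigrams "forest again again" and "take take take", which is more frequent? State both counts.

"forest again again": 2 occurrences
"take take take": 1 occurrence

"forest again again" (2 vs 1)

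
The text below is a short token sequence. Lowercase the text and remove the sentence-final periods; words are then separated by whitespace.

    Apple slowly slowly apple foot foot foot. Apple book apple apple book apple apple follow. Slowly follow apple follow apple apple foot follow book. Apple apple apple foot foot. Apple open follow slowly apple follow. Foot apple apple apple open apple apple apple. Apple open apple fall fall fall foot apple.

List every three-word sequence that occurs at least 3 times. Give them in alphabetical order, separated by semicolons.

Trigram counts meeting the condition (at least 3 times):
  apple apple apple: 4
  book apple apple: 3

apple apple apple; book apple apple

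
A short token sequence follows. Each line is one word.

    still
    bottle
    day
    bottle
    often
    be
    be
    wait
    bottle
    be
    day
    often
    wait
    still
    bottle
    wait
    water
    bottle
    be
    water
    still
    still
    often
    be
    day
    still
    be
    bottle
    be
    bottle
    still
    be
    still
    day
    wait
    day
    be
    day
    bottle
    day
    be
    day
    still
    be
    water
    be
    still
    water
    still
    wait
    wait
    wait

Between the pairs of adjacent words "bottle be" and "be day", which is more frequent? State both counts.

"be day" (4 vs 3)

"bottle be": 3 occurrences
"be day": 4 occurrences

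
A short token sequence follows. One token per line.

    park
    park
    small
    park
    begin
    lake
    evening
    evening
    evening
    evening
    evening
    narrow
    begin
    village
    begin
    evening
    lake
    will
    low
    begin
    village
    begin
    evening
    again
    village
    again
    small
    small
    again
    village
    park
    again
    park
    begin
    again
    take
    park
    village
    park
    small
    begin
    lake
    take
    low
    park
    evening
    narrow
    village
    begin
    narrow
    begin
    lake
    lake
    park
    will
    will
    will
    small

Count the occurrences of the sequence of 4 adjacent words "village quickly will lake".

0

Scanning the 55 overlapping 4-gram windows for "village quickly will lake":
  (none found)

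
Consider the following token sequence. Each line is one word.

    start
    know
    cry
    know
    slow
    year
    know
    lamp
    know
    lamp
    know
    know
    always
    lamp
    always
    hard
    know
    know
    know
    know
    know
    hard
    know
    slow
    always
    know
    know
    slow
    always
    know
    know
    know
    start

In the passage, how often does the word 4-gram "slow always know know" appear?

2

Scanning the 30 overlapping 4-gram windows for "slow always know know":
  position 24–27: slow always know know
  position 28–31: slow always know know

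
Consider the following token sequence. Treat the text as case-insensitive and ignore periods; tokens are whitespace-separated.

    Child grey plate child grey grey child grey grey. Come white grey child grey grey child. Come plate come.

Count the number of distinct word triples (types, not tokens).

19 tokens → 17 trigram windows in total.
Repeated trigrams (each contributes count−1 duplicates):
  child grey grey: 3
  grey child grey: 2
  grey grey child: 2
4 duplicate windows → 17 − 4 = 13 distinct.

13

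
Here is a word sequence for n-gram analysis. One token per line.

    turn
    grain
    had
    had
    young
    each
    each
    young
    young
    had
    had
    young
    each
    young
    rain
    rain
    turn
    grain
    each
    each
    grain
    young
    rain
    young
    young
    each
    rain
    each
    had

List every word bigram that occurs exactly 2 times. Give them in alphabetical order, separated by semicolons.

Bigram counts meeting the condition (exactly 2 times):
  each each: 2
  each young: 2
  had had: 2
  had young: 2
  turn grain: 2
  young rain: 2
  young young: 2

each each; each young; had had; had young; turn grain; young rain; young young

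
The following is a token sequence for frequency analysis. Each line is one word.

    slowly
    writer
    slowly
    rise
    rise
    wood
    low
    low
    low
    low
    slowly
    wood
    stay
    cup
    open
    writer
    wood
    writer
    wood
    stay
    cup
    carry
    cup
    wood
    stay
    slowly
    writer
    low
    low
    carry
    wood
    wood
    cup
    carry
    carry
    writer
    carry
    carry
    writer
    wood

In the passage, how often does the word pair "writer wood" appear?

3

Scanning the 39 overlapping bigram windows for "writer wood":
  position 16–17: writer wood
  position 18–19: writer wood
  position 39–40: writer wood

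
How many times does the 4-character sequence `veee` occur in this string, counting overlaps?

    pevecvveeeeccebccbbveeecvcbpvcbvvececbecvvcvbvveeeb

3

Sliding a length-4 window over the 51 characters (48 positions):
  position 7–10: veee
  position 20–23: veee
  position 47–50: veee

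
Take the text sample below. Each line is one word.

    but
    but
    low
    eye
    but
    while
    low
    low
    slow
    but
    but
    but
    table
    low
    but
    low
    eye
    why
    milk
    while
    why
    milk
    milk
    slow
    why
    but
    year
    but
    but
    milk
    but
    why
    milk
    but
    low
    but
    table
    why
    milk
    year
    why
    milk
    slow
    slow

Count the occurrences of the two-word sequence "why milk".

Scanning the 43 overlapping bigram windows for "why milk":
  position 18–19: why milk
  position 21–22: why milk
  position 32–33: why milk
  position 38–39: why milk
  position 41–42: why milk

5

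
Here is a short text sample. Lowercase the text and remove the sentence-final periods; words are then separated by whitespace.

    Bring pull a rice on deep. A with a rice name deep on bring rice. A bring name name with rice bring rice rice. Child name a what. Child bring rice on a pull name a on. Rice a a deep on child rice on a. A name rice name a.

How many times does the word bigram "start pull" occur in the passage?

0

Scanning the 50 overlapping bigram windows for "start pull":
  (none found)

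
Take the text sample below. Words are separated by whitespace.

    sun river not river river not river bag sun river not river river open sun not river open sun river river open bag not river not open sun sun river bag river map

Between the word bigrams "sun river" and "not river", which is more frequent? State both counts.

"sun river": 4 occurrences
"not river": 5 occurrences

"not river" (5 vs 4)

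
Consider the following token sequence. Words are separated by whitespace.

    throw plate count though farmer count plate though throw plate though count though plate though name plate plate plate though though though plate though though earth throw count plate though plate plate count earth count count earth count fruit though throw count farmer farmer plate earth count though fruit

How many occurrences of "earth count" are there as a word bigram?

Scanning the 48 overlapping bigram windows for "earth count":
  position 34–35: earth count
  position 37–38: earth count
  position 46–47: earth count

3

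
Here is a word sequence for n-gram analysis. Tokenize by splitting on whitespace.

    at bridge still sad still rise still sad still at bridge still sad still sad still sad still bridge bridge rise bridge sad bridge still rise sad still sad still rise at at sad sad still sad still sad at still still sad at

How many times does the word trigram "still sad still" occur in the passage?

Scanning the 42 overlapping trigram windows for "still sad still":
  position 3–5: still sad still
  position 7–9: still sad still
  position 12–14: still sad still
  position 14–16: still sad still
  position 16–18: still sad still
  position 28–30: still sad still
  position 36–38: still sad still

7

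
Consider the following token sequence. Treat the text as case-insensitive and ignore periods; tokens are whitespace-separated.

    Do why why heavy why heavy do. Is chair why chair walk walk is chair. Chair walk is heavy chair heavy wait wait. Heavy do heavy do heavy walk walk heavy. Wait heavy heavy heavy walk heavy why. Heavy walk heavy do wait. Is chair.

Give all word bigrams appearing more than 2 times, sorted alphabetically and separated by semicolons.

Bigram counts meeting the condition (more than 2 times):
  heavy do: 4
  heavy walk: 3
  is chair: 3
  walk heavy: 3
  why heavy: 3

heavy do; heavy walk; is chair; walk heavy; why heavy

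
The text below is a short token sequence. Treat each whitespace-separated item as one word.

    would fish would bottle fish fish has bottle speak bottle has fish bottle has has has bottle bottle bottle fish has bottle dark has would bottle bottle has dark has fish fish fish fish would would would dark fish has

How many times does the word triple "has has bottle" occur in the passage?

Scanning the 38 overlapping trigram windows for "has has bottle":
  position 15–17: has has bottle

1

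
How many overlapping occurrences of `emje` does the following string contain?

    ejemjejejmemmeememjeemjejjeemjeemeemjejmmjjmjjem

Sliding a length-4 window over the 48 characters (45 positions):
  position 3–6: emje
  position 17–20: emje
  position 21–24: emje
  position 28–31: emje
  position 35–38: emje

5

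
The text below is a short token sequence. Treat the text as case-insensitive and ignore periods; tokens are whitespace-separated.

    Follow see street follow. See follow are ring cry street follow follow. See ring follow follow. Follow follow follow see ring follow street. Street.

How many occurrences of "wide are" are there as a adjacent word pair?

0

Scanning the 23 overlapping bigram windows for "wide are":
  (none found)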